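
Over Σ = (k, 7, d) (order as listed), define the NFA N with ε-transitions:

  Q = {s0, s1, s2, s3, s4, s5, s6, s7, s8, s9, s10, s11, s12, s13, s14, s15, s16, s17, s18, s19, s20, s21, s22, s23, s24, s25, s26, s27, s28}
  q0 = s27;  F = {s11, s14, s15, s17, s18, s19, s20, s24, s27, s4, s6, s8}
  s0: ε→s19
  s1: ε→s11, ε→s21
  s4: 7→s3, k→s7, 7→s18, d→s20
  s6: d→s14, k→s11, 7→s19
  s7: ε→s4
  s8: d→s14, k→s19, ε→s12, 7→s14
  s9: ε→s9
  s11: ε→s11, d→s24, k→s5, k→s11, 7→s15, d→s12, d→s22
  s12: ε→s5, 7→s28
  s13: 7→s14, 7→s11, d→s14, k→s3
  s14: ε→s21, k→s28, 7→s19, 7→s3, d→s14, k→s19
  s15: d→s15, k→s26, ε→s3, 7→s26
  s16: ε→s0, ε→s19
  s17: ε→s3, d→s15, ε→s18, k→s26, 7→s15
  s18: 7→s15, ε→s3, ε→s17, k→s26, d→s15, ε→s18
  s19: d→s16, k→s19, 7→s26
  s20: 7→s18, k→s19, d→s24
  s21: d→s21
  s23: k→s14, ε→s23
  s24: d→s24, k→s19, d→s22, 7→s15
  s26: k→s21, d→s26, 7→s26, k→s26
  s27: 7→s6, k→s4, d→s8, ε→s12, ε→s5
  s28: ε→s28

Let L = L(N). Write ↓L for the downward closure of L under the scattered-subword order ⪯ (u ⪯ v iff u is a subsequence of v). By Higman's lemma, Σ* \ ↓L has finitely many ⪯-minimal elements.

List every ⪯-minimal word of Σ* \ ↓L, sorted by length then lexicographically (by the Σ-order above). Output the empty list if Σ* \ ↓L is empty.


min(Σ*\↓L) = [k7k, 777, dk7, k7d7, dd77].

|Q|=29, |F|=12, |δ|=75 (21 ε).
min D↑ (12 st, q0=0, F={9}): 0:k→1,7→2,d→3 1:k→1,7→4,d→5 2:k→6,7→7,d→8 3:k→7,7→8,d→8 4:k→9,7→10,d→10 5:k→7,7→4,d→11 6:k→6,7→10,d→11 7:k→7,7→9,d→7 8:k→7,7→7,d→8 9:k→9,7→9,d→9 10:k→9,7→9,d→10 11:k→7,7→10,d→11 (ε-aug+det+¬).
'k7k': |S_i|=[22, 18, 7, 2] end={s21,s26} ∉↓L; 3/3 single-dels accept.
'777': N↓-sim [22, 17, 8, 2] end={s21,s26} rej; 3/3 deletions ∈↓L.
'dk7': |S_i|=[22, 17, 6, 2] end={s21,s26} — reject; 3/3 single-dels accept.
'k7d7': N↓-sim [22, 18, 7, 4, 2] end={s21,s26} — reject; 4/4 del acc.
'dd77': run [22, 17, 11, 7, 2] end={s21,s26} ∉↓L; 4/4 single-dels accept.
5 minimals (antichain).


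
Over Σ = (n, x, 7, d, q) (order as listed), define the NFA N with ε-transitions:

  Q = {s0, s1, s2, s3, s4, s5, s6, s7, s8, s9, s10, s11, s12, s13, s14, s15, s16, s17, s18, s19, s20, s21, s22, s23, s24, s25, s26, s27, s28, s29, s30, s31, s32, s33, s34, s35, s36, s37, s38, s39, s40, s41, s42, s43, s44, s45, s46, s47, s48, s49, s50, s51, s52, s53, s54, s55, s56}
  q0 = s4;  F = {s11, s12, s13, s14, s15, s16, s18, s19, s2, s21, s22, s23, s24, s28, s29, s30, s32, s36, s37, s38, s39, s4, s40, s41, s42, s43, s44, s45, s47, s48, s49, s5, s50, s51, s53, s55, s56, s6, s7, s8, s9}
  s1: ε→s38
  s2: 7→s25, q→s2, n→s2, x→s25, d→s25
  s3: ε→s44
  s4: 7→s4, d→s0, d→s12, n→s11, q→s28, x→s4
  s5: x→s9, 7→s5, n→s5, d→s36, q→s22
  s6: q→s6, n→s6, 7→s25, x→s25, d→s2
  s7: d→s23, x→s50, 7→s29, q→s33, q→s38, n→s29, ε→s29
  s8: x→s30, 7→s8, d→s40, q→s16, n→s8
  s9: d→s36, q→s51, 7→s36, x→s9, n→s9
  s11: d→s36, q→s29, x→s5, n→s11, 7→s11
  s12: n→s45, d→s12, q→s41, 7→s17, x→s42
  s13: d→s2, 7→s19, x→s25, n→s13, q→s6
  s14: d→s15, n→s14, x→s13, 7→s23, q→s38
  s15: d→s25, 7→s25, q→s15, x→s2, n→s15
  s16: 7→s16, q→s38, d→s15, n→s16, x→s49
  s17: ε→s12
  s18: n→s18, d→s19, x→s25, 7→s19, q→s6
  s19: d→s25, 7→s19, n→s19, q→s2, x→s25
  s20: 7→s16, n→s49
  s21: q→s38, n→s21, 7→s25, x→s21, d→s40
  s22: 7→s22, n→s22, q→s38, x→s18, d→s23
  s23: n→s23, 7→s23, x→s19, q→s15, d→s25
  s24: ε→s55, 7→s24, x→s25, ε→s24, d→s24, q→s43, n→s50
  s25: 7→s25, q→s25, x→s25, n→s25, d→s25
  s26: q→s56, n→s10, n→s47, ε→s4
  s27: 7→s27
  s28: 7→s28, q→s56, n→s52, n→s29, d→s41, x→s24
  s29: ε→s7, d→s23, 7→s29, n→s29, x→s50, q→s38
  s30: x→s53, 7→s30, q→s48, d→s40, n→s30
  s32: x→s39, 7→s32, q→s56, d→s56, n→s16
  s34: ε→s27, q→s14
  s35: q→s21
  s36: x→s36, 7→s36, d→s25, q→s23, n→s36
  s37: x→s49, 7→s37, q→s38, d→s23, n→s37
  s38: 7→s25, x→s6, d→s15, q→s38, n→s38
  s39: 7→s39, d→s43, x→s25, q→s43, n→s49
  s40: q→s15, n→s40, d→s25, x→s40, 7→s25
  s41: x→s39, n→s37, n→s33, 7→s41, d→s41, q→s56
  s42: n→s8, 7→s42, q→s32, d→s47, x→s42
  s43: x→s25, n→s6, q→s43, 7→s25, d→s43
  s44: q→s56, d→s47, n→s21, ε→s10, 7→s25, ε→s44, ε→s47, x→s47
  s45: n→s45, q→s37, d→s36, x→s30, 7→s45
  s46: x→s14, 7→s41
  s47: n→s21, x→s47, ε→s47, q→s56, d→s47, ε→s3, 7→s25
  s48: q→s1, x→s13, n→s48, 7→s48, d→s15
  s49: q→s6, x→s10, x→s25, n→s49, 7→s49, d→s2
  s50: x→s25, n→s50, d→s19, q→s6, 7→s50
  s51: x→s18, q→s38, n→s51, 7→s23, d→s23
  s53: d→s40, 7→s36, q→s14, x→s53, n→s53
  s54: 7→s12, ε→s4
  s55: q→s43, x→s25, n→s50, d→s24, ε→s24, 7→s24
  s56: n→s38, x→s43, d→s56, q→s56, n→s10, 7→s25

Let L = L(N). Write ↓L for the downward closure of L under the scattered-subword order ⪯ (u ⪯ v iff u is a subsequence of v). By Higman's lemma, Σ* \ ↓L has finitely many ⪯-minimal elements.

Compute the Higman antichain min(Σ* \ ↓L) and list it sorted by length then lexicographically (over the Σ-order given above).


|Q|=57, |F|=41, |δ|=243 (16 ε).
min D↑ (39 st, q0=0, F={14}): 0:n→1,x→0,7→0,d→2,q→3 1:n→1,x→4,7→1,d→5,q→6 2:n→7,x→8,7→2,d→2,q→9 3:n→6,x→10,7→3,d→9,q→11 4:n→4,x→12,7→4,d→5,q→13 5:n→5,x→5,7→5,d→14,q→15 6:n→6,x→16,7→6,d→15,q→17 7:n→7,x→18,7→7,d→5,q→19 8:n→20,x→8,7→8,d→21,q→22 9:n→19,x→23,7→9,d→9,q→11 10:n→16,x→14,7→10,d→10,q→24 11:n→17,x→24,7→14,d→11,q→11 12:n→12,x→12,7→5,d→5,q→25 13:n→13,x→26,7→13,d→15,q→17 14:n→14,x→14,7→14,d→14,q→14 15:n→15,x→27,7→15,d→14,q→28 16:n→16,x→14,7→16,d→27,q→29 17:n→17,x→29,7→14,d→28,q→17 18:n→18,x→30,7→18,d→31,q→32 19:n→19,x→33,7→19,d→15,q→17 20:n→20,x→18,7→20,d→31,q→34 21:n→35,x→21,7→14,d→21,q→11 22:n→34,x→23,7→22,d→11,q→11 23:n→33,x→14,7→23,d→24,q→24 24:n→29,x→14,7→14,d→24,q→24 25:n→25,x→26,7→15,d→15,q→17 26:n→26,x→14,7→27,d→27,q→29 27:n→27,x→14,7→27,d→14,q→36 28:n→28,x→36,7→14,d→14,q→28 29:n→29,x→14,7→14,d→36,q→29 30:n→30,x→30,7→5,d→31,q→37 31:n→31,x→31,7→14,d→14,q→28 32:n→32,x→38,7→32,d→28,q→17 33:n→33,x→14,7→33,d→36,q→29 34:n→34,x→33,7→34,d→28,q→17 35:n→35,x→35,7→14,d→31,q→17 36:n→36,x→14,7→14,d→14,q→36 37:n→37,x→38,7→15,d→28,q→17 38:n→38,x→14,7→27,d→36,q→29 [Hopcroft].
'ndd': run [49, 33, 7, 1] end={s25} — reject; 3/3 del acc.
'qxx': |S_i|=[49, 31, 13, 2] end={s10,s25} rej; 3/3 single-dels accept.
'qq7': N↓-sim [49, 31, 10, 1] end={s25} rej; 3/3 deletions ∈↓L.
'dxd7': |S_i|=[49, 38, 28, 13, 1] end={s25} rej; 4/4 single-dels accept.
'nxx7d': N↓-sim [49, 33, 24, 17, 6, 1] end={s25} rej; 5/5 del acc.
5 words, ⪯-incomp.

Antichain: [ndd, qxx, qq7, dxd7, nxx7d].


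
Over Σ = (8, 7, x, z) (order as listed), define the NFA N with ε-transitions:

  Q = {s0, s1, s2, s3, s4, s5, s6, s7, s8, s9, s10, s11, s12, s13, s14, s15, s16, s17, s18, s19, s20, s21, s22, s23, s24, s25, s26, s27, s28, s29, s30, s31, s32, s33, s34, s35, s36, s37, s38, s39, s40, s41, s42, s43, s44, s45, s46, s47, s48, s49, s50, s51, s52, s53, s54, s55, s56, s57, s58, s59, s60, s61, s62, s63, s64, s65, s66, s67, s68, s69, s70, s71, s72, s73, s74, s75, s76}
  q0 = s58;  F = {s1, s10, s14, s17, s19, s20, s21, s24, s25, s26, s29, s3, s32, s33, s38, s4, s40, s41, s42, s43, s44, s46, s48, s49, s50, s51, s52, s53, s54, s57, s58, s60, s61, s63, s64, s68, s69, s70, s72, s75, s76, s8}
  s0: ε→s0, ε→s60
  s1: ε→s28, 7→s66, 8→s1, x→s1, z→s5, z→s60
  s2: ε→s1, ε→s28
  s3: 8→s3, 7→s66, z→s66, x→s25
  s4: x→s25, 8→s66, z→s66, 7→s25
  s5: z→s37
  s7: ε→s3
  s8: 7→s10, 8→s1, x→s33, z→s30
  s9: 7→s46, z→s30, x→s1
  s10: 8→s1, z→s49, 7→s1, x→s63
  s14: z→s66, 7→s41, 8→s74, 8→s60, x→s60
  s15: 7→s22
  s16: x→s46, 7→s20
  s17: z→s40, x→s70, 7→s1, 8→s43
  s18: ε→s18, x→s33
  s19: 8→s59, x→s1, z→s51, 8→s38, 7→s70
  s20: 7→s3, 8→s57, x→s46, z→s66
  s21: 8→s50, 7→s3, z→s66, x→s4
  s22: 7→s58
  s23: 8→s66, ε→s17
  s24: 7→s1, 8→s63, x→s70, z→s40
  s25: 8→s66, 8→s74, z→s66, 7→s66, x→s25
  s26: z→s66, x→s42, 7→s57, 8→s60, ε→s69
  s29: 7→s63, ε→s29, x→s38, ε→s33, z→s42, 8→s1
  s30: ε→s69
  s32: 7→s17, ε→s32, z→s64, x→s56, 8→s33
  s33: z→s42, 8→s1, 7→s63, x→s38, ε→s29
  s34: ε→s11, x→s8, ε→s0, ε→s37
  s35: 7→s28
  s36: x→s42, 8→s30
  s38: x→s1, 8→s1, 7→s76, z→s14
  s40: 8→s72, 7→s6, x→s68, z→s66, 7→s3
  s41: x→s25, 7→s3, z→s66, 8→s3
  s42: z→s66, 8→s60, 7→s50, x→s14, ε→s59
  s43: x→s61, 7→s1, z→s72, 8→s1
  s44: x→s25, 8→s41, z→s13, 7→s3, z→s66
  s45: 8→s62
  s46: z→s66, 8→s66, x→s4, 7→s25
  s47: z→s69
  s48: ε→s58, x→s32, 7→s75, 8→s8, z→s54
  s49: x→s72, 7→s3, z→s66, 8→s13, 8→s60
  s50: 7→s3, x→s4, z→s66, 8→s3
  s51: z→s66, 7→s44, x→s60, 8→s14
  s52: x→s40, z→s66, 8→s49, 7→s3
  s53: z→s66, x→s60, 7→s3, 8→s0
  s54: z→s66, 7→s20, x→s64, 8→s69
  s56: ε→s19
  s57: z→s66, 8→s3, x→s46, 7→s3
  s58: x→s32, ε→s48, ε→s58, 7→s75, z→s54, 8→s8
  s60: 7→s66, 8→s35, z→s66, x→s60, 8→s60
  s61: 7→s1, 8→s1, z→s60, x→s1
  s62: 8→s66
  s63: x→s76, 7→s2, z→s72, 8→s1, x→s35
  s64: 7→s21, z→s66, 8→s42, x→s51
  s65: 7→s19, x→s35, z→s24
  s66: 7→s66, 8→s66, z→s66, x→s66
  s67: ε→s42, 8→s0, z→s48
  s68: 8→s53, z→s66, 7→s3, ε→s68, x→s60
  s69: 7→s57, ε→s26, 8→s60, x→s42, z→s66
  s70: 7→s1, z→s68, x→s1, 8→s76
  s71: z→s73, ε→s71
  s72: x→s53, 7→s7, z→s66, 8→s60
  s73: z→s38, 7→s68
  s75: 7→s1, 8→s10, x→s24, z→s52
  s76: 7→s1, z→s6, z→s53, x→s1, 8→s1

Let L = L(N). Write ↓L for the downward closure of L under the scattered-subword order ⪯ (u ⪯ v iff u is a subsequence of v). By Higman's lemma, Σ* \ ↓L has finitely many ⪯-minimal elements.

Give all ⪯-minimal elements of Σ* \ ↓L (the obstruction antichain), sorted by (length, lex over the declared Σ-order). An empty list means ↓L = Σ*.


|Q|=77, |F|=42, |δ|=233 (26 ε).
min D↑ (40 st, q0=0, F={15}): 0:8→1,7→2,x→3,z→4 1:8→5,7→6,x→7,z→8 2:8→6,7→5,x→9,z→10 3:8→7,7→11,x→12,z→13 4:8→8,7→14,x→13,z→15 5:8→5,7→15,x→5,z→16 6:8→5,7→5,x→17,z→18 7:8→5,7→17,x→19,z→20 8:8→16,7→21,x→20,z→15 9:8→17,7→5,x→22,z→23 10:8→18,7→24,x→23,z→15 11:8→25,7→5,x→22,z→23 12:8→19,7→22,x→5,z→26 13:8→20,7→27,x→26,z→15 14:8→21,7→24,x→28,z→15 15:8→15,7→15,x→15,z→15 16:8→16,7→15,x→16,z→15 17:8→5,7→5,x→29,z→30 18:8→16,7→24,x→30,z→15 19:8→5,7→29,x→5,z→31 20:8→16,7→32,x→31,z→15 21:8→24,7→24,x→28,z→15 22:8→29,7→5,x→5,z→33 23:8→30,7→24,x→33,z→15 24:8→24,7→15,x→34,z→15 25:8→5,7→5,x→35,z→30 26:8→31,7→36,x→16,z→15 27:8→32,7→24,x→37,z→15 28:8→15,7→34,x→37,z→15 29:8→5,7→5,x→5,z→38 30:8→16,7→24,x→38,z→15 31:8→16,7→39,x→16,z→15 32:8→24,7→24,x→37,z→15 33:8→38,7→24,x→16,z→15 34:8→15,7→15,x→34,z→15 35:8→5,7→5,x→5,z→16 36:8→39,7→24,x→34,z→15 37:8→15,7→34,x→34,z→15 38:8→16,7→24,x→16,z→15 39:8→24,7→24,x→34,z→15 (ε-aug+det+¬).
'zz': run [56, 36, 3] end={s13,s37,s66} rej; 2/2 deletions ∈↓L.
'887': run [56, 38, 12, 2] end={s28,s66} ∉↓L; 3/3 single-dels accept.
'777': N↓-sim [56, 38, 13, 2] end={s28,s66} — reject; 3/3 del acc.
'xxx7': |S_i|=[56, 43, 27, 9, 2] end={s28,s66} rej; 4/4 single-dels accept.
'z7x8': |S_i|=[56, 36, 16, 5, 2] end={s66,s74} — reject; 4/4 del acc.
'x78xz7': N↓-sim [56, 43, 30, 21, 14, 6, 2] end={s28,s66} ∉↓L; 6/6 deletions ∈↓L.
6 obstructions.

A = [zz, 887, 777, xxx7, z7x8, x78xz7].


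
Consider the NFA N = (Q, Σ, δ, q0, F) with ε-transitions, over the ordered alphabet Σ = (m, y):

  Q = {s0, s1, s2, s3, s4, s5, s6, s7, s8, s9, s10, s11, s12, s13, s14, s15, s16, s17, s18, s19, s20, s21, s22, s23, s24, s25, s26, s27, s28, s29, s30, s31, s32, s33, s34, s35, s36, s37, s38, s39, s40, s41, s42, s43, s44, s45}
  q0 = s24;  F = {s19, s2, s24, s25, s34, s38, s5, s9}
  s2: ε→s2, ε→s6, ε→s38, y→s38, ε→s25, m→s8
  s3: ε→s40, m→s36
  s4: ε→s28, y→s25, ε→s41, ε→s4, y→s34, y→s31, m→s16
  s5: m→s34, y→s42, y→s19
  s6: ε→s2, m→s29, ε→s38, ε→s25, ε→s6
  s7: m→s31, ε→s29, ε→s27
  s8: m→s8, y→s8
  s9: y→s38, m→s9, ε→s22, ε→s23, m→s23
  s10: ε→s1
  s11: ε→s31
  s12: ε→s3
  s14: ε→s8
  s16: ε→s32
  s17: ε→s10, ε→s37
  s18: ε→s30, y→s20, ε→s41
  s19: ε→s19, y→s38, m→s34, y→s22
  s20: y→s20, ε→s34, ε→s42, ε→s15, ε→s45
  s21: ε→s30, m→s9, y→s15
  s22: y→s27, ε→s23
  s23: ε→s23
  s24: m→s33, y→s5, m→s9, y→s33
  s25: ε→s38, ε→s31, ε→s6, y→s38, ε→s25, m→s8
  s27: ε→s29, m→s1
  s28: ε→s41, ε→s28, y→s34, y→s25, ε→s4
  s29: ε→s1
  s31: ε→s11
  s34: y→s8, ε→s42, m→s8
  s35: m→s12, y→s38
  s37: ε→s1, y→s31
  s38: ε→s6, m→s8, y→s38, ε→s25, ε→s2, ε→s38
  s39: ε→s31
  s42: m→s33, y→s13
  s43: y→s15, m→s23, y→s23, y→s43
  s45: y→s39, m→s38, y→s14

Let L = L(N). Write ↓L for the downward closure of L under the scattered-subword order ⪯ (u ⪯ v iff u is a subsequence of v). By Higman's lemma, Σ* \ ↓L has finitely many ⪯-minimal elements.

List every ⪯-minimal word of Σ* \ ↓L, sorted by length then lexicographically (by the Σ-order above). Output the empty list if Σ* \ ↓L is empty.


Antichain: [mym, ymm, ymy, yyym].

|Q|=46, |F|=8, |δ|=100 (50 ε).
min D↑ (7 st, q0=0, F={6}): 0:m→1,y→2 1:m→1,y→3 2:m→4,y→5 3:m→6,y→3 4:m→6,y→6 5:m→4,y→3 6:m→6,y→6 (ε-aug+det+¬).
'mym': N↓-sim [20, 17, 11, 3] end={s1,s29,s8} ∉↓L; 3/3 single-dels accept.
'ymm': run [20, 18, 7, 2] end={s33,s8} ∉↓L; 3/3 deletions ∈↓L.
'ymy': |S_i|=[20, 18, 7, 2] end={s13,s8} — reject; 3/3 del acc.
'yyym': |S_i|=[20, 18, 17, 13, 3] end={s1,s29,s8} rej; 4/4 single-dels accept.
4 words, ⪯-incomp.


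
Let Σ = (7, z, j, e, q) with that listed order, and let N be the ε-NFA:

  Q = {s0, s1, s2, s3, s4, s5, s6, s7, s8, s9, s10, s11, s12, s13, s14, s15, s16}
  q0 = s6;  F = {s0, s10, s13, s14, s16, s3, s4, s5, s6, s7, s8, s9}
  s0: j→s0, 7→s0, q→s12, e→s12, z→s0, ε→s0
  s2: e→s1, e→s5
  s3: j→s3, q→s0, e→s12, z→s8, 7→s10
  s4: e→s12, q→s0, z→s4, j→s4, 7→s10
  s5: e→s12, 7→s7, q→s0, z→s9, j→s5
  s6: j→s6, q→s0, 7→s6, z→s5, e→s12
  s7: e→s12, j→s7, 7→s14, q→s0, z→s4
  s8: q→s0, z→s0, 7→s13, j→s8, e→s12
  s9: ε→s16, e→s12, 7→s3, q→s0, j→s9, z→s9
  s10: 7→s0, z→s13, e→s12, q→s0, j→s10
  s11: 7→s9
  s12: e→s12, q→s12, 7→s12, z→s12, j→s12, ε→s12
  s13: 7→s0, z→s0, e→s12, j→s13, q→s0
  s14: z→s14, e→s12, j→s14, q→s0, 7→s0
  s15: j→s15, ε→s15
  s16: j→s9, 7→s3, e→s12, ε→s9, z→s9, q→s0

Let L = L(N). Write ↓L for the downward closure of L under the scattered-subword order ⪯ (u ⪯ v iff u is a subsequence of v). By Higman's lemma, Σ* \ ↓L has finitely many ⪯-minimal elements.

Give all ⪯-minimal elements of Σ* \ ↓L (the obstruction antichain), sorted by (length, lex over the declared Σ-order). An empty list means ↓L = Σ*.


|Q|=17, |F|=12, |δ|=74 (5 ε).
min D↑ (12 st, q0=0, F={2}): 0:7→0,z→1,j→0,e→2,q→3 1:7→4,z→5,j→1,e→2,q→3 2:7→2,z→2,j→2,e→2,q→2 3:7→3,z→3,j→3,e→2,q→2 4:7→6,z→7,j→4,e→2,q→3 5:7→8,z→5,j→5,e→2,q→3 6:7→3,z→6,j→6,e→2,q→3 7:7→9,z→7,j→7,e→2,q→3 8:7→9,z→10,j→8,e→2,q→3 9:7→3,z→11,j→9,e→2,q→3 10:7→11,z→3,j→10,e→2,q→3 11:7→3,z→3,j→11,e→2,q→3 (ε-aug+det+¬).
'e': run [13, 1] end={s12} ∉↓L; 1/1 deletions ∈↓L.
'qq': run [13, 2, 1] end={s12} — reject; 2/2 del acc.
'z777q': N↓-sim [13, 12, 9, 5, 2, 1] end={s12} ∉↓L; 5/5 single-dels accept.
'zz7zzq': N↓-sim [13, 12, 10, 6, 4, 2, 1] end={s12} — reject; 6/6 single-dels accept.
4 obstructions.

Antichain: [e, qq, z777q, zz7zzq].


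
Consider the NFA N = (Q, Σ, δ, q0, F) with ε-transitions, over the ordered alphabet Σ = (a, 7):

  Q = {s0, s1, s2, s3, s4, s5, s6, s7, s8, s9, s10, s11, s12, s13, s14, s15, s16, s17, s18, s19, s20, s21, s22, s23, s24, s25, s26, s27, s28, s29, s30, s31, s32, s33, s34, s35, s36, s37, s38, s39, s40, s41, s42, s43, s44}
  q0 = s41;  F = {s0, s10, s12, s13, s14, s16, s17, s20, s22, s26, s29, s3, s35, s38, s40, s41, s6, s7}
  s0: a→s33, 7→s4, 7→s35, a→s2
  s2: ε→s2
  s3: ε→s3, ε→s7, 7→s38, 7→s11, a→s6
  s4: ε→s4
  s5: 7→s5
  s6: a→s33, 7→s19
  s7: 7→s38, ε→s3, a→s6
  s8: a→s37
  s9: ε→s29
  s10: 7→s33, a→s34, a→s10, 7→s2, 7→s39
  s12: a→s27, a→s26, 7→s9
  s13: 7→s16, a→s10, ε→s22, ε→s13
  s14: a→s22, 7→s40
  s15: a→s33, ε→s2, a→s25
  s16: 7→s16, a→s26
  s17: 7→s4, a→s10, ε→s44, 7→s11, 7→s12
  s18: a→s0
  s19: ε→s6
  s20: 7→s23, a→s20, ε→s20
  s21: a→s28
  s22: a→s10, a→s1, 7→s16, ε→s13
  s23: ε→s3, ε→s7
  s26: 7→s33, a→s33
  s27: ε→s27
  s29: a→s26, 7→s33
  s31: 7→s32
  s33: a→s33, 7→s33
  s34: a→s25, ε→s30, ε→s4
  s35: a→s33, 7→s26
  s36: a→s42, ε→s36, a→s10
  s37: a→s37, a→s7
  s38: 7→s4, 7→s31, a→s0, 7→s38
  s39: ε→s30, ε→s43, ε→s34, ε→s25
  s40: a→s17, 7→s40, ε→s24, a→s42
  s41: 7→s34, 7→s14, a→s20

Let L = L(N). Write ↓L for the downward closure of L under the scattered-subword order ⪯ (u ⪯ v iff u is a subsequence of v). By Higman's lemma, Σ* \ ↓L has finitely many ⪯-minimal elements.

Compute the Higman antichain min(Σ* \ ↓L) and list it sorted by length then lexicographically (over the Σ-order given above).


|Q|=45, |F|=18, |δ|=88 (24 ε).
min D↑ (17 st, q0=0, F={11}): 0:a→1,7→2 1:a→1,7→3 2:a→4,7→5 3:a→6,7→7 4:a→8,7→9 5:a→10,7→5 6:a→11,7→6 7:a→12,7→7 8:a→8,7→11 9:a→13,7→9 10:a→8,7→14 11:a→11,7→11 12:a→11,7→15 13:a→11,7→11 14:a→13,7→16 15:a→11,7→13 16:a→13,7→11.
'a7aa': |S_i|=[37, 33, 25, 10, 2] end={s2,s33} rej; 4/4 single-dels accept.
'7aa7': |S_i|=[37, 35, 26, 12, 8] end={s2,s25,s30,s33,s34,s39,s4,s43} ∉↓L; 4/4 deletions ∈↓L.
'77a777': run [37, 35, 28, 20, 15, 4, 1] end={s33} ∉↓L; 6/6 deletions ∈↓L.
3 minimals (antichain).

Antichain: [a7aa, 7aa7, 77a777].


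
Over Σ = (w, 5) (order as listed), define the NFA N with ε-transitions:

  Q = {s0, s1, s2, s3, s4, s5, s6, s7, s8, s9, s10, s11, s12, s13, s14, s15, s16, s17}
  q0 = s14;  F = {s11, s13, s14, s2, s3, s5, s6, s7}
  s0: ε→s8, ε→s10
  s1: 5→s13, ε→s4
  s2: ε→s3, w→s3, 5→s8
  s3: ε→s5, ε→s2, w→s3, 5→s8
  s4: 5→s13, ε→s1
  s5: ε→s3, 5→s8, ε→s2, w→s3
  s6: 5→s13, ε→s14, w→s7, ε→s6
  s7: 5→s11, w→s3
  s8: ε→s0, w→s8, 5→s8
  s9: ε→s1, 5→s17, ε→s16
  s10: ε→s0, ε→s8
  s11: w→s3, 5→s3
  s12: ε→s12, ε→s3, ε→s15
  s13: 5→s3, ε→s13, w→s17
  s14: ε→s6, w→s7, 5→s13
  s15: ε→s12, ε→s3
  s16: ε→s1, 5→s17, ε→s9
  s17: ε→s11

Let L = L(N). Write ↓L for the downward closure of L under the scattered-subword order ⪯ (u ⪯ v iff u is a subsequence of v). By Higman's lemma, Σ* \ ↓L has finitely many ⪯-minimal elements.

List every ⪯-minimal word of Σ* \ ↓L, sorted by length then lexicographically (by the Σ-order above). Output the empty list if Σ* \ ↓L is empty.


|Q|=18, |F|=8, |δ|=48 (26 ε).
min D↑ (6 st, q0=0, F={5}): 0:w→1,5→2 1:w→3,5→4 2:w→4,5→3 3:w→3,5→5 4:w→3,5→3 5:w→5,5→5.
'ww5': N↓-sim [12, 9, 6, 3] end={s0,s10,s8} ∉↓L; 3/3 del acc.
'555': N↓-sim [12, 9, 6, 3] end={s0,s10,s8} rej; 3/3 del acc.
2 obstructions.

A = [ww5, 555].


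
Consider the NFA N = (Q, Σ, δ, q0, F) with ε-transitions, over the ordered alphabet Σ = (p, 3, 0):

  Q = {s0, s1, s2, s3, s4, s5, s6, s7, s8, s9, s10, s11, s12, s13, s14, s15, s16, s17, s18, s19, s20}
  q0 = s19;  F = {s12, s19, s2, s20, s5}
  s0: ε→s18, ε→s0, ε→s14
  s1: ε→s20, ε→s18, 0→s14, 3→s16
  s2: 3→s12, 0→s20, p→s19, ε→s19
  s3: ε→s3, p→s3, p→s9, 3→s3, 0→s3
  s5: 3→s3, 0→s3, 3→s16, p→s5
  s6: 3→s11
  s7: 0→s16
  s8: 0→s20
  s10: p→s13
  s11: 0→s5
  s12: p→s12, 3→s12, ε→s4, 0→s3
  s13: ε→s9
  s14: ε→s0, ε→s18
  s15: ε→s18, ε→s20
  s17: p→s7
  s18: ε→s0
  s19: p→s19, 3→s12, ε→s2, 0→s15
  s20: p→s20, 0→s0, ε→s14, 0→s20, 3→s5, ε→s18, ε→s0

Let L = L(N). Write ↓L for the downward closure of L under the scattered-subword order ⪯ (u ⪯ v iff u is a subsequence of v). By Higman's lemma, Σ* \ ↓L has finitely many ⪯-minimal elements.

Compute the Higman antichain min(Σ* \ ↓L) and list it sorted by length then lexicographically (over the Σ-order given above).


|Q|=21, |F|=5, |δ|=47 (18 ε).
min D↑ (5 st, q0=0, F={3}): 0:p→0,3→1,0→2 1:p→1,3→1,0→3 2:p→2,3→4,0→2 3:p→3,3→3,0→3 4:p→4,3→3,0→3 [Hopcroft].
'30': run [13, 6, 2] end={s3,s9} ∉↓L; 2/2 del acc.
'033': run [13, 9, 4, 3] end={s16,s3,s9} ∉↓L; 3/3 del acc.
2 obstructions.

min(Σ*\↓L) = [30, 033].


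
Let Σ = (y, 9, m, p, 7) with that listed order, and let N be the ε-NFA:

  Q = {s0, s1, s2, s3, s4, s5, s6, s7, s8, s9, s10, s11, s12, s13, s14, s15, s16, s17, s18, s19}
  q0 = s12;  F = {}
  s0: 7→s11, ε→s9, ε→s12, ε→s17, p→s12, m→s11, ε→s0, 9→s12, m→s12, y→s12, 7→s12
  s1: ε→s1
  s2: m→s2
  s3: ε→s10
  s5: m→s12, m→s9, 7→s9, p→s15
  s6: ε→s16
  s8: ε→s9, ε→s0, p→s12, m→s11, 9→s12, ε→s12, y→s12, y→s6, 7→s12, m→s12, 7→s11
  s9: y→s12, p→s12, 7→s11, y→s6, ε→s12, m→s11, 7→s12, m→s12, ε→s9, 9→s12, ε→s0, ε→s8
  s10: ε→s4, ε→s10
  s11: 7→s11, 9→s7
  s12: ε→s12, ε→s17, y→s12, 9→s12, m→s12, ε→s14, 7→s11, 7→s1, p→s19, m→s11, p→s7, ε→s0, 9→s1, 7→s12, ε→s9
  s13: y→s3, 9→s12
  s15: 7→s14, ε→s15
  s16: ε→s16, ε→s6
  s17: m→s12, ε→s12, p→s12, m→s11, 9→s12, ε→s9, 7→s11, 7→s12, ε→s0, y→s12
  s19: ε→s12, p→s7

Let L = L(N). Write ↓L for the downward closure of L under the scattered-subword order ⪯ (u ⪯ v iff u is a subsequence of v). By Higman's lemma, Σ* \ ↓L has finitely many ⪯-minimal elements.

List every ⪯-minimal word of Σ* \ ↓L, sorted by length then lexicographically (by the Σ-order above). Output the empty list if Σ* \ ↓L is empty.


|Q|=20, |F|=0, |δ|=79 (28 ε).
min D↑ (1 st, q0=0, F={0}): 0:y→0,9→0,m→0,p→0,7→0 [Hopcroft].
ε ∈ L(D↑) — L = ∅.

Antichain: [ε].


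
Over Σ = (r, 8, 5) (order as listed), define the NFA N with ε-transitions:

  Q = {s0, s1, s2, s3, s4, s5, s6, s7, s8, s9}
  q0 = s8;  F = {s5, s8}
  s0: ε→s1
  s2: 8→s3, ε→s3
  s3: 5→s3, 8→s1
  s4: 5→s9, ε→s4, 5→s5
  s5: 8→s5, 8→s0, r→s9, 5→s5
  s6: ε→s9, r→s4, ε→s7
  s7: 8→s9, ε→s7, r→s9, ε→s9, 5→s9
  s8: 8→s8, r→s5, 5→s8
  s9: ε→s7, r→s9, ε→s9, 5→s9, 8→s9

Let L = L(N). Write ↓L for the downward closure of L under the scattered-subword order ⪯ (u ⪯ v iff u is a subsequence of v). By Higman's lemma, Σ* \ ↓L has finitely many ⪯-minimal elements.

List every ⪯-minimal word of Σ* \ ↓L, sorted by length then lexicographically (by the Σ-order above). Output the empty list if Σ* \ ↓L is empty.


|Q|=10, |F|=2, |δ|=28 (9 ε).
min D↑ (3 st, q0=0, F={2}): 0:r→1,8→0,5→0 1:r→2,8→1,5→1 2:r→2,8→2,5→2 [Hopcroft].
'rr': |S_i|=[6, 5, 2] end={s7,s9} ∉↓L; 2/2 single-dels accept.
1 obstructions.

Antichain: [rr].


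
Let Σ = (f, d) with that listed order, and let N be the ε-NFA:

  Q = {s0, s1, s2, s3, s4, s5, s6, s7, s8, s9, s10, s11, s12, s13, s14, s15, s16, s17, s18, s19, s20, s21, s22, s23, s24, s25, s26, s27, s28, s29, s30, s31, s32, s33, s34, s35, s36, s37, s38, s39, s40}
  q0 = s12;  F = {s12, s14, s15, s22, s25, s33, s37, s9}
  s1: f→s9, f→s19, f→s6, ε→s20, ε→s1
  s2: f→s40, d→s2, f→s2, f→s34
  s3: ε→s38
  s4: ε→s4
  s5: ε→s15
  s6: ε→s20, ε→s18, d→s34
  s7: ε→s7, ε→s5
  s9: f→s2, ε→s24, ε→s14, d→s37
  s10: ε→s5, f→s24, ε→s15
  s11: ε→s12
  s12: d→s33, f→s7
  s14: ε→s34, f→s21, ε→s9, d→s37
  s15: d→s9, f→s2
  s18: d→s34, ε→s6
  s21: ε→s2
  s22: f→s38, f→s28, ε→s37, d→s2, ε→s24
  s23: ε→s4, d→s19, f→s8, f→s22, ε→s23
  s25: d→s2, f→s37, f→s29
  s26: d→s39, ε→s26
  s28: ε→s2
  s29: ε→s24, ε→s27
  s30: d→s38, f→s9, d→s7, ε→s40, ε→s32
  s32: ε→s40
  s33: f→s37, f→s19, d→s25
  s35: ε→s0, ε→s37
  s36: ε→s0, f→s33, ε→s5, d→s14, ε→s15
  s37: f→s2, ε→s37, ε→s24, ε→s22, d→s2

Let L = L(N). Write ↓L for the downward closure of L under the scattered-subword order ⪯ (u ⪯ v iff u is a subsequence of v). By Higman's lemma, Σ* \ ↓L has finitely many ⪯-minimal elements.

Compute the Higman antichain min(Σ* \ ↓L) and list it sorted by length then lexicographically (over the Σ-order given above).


Antichain: [ff, dfd, ddd].

|Q|=41, |F|=8, |δ|=75 (37 ε).
min D↑ (7 st, q0=0, F={3}): 0:f→1,d→2 1:f→3,d→4 2:f→5,d→6 3:f→3,d→3 4:f→3,d→5 5:f→3,d→3 6:f→5,d→3.
'ff': N↓-sim [20, 17, 6] end={s2,s21,s28,s34,s38,s40} ∉↓L; 2/2 del acc.
'dfd': run [20, 16, 12, 3] end={s2,s34,s40} ∉↓L; 3/3 deletions ∈↓L.
'ddd': |S_i|=[20, 16, 11, 3] end={s2,s34,s40} — reject; 3/3 single-dels accept.
3 words, ⪯-incomp.


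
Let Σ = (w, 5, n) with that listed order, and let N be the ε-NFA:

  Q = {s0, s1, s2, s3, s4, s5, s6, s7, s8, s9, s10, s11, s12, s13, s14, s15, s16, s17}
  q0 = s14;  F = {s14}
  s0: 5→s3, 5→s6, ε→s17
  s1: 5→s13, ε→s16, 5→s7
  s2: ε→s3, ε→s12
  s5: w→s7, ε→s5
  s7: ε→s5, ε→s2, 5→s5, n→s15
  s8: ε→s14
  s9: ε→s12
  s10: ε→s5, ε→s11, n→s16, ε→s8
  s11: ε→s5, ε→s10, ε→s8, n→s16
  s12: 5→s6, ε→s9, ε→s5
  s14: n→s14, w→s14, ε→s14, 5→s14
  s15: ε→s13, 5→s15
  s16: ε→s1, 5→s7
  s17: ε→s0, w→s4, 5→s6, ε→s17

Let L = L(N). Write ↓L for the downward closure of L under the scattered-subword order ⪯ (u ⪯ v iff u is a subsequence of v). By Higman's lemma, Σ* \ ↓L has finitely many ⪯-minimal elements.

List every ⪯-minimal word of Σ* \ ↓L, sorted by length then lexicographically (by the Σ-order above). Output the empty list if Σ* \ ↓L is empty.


Antichain: [].

|Q|=18, |F|=1, |δ|=39 (22 ε).
min D↑ (1 st, q0=0, F={}): 0:w→0,5→0,n→0.
L(D↑) = ∅; no obstructions.


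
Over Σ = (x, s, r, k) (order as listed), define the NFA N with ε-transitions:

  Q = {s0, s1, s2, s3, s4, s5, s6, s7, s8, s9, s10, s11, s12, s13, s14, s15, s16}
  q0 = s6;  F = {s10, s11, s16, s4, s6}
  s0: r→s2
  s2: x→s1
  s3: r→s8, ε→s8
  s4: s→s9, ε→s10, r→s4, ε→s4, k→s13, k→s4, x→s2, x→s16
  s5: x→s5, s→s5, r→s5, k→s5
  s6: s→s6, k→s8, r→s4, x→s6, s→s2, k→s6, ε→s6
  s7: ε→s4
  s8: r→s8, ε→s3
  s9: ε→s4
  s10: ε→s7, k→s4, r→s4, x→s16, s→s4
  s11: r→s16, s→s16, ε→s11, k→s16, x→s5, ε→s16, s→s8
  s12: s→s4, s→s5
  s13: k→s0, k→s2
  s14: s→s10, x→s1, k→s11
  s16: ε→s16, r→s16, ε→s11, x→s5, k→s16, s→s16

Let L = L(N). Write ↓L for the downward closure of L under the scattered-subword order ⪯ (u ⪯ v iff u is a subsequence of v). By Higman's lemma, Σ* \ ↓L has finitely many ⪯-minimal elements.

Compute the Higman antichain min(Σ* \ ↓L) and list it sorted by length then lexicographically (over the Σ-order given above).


Antichain: [rxx].

|Q|=17, |F|=5, |δ|=52 (12 ε).
min D↑ (4 st, q0=0, F={3}): 0:x→0,s→0,r→1,k→0 1:x→2,s→1,r→1,k→1 2:x→3,s→2,r→2,k→2 3:x→3,s→3,r→3,k→3 [Hopcroft].
'rxx': |S_i|=[14, 13, 7, 2] end={s1,s5} ∉↓L; 3/3 deletions ∈↓L.
1 obstructions.


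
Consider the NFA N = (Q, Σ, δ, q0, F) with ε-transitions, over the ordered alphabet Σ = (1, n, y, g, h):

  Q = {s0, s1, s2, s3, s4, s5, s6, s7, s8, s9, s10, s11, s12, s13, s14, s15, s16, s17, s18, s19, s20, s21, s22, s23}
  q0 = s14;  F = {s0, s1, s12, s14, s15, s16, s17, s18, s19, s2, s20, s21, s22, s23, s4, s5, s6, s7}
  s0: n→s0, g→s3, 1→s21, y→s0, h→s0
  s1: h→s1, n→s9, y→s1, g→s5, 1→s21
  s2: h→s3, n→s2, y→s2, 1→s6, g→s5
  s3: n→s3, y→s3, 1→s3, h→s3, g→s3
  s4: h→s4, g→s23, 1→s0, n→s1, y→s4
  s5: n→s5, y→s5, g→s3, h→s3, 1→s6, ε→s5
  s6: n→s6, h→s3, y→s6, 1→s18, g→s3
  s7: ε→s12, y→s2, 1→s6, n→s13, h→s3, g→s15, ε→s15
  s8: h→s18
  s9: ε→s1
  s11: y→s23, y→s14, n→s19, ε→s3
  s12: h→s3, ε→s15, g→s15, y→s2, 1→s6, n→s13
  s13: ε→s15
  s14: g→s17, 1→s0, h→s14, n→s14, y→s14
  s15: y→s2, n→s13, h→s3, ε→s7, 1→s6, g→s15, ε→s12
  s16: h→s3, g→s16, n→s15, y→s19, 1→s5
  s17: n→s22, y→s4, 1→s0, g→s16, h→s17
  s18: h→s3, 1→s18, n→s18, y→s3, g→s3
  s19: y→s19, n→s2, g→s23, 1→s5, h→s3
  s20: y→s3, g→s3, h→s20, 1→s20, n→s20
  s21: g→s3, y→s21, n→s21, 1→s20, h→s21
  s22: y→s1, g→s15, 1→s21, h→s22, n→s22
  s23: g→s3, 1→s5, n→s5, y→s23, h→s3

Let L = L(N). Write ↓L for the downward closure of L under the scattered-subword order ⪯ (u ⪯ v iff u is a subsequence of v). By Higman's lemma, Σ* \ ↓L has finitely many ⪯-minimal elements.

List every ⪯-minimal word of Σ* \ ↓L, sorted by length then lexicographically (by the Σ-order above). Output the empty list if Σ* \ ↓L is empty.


|Q|=24, |F|=18, |δ|=108 (9 ε).
min D↑ (17 st, q0=0, F={4}): 0:1→1,n→0,y→0,g→2,h→0 1:1→3,n→1,y→1,g→4,h→1 2:1→1,n→5,y→6,g→7,h→2 3:1→8,n→3,y→3,g→4,h→3 4:1→4,n→4,y→4,g→4,h→4 5:1→3,n→5,y→9,g→10,h→5 6:1→1,n→9,y→6,g→11,h→6 7:1→12,n→10,y→13,g→7,h→4 8:1→8,n→8,y→4,g→4,h→8 9:1→3,n→9,y→9,g→12,h→9 10:1→14,n→10,y→15,g→10,h→4 11:1→12,n→12,y→11,g→4,h→4 12:1→14,n→12,y→12,g→4,h→4 13:1→12,n→15,y→13,g→11,h→4 14:1→16,n→14,y→14,g→4,h→4 15:1→14,n→15,y→15,g→12,h→4 16:1→16,n→16,y→4,g→4,h→4 (ε-aug+det+¬).
'1g': |S_i|=[21, 7, 1] end={s3} rej; 2/2 single-dels accept.
'ggh': |S_i|=[21, 20, 12, 1] end={s3} rej; 3/3 deletions ∈↓L.
'111y': run [21, 7, 5, 3, 1] end={s3} rej; 4/4 del acc.
'gygg': N↓-sim [21, 20, 13, 5, 1] end={s3} rej; 4/4 single-dels accept.
'gn11y': run [21, 20, 15, 5, 3, 1] end={s3} ∉↓L; 5/5 del acc.
5 minimals (antichain).

Antichain: [1g, ggh, 111y, gygg, gn11y].


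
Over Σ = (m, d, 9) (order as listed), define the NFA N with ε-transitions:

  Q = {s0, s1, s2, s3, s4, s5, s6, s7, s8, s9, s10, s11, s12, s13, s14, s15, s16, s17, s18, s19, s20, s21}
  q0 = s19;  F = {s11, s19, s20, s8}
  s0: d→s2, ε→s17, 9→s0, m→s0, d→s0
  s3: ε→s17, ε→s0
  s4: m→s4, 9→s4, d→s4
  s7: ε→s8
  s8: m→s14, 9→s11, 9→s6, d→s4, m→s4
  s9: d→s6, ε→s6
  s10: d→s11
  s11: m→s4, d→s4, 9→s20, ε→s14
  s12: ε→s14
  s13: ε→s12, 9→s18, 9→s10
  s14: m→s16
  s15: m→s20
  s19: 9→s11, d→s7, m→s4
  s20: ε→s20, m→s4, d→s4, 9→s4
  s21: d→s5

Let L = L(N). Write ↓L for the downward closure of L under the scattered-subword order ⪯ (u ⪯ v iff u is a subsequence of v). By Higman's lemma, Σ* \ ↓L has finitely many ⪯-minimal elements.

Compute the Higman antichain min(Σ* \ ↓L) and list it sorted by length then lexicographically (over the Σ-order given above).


min(Σ*\↓L) = [m, dd, 9d, 999].

|Q|=22, |F|=4, |δ|=37 (9 ε).
min D↑ (5 st, q0=0, F={1}): 0:m→1,d→2,9→3 1:m→1,d→1,9→1 2:m→1,d→1,9→3 3:m→1,d→1,9→4 4:m→1,d→1,9→1 (ε-aug+det+¬).
'm': |S_i|=[9, 3] end={s14,s16,s4} ∉↓L; 1/1 single-dels accept.
'dd': N↓-sim [9, 8, 1] end={s4} rej; 2/2 del acc.
'9d': run [9, 6, 1] end={s4} rej; 2/2 del acc.
'999': |S_i|=[9, 6, 2, 1] end={s4} rej; 3/3 del acc.
4 obstructions.


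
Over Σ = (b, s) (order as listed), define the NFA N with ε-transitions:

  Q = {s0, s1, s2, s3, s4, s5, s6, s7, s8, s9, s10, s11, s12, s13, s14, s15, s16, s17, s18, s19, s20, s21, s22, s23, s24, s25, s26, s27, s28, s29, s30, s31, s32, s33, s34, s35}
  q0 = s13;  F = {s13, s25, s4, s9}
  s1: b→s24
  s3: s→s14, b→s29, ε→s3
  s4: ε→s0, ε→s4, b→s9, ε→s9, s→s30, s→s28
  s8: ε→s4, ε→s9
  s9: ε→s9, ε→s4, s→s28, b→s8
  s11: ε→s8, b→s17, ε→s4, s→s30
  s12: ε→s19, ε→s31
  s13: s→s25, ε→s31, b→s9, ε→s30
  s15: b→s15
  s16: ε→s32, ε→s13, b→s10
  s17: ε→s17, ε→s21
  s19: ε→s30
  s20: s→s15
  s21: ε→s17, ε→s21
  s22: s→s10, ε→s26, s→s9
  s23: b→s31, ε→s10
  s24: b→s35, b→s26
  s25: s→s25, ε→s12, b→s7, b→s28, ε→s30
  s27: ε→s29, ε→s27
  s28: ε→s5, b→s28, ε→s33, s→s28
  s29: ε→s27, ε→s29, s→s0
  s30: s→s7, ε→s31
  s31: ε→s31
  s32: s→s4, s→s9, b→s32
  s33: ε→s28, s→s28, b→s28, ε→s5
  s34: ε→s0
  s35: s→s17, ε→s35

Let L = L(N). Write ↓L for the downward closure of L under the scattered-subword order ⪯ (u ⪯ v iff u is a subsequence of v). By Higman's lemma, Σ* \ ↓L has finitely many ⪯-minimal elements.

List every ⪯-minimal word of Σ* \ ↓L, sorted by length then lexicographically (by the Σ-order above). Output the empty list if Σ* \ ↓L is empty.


|Q|=36, |F|=4, |δ|=70 (37 ε).
min D↑ (4 st, q0=0, F={3}): 0:b→1,s→2 1:b→1,s→3 2:b→3,s→2 3:b→3,s→3.
'bs': run [14, 10, 6] end={s28,s30,s31,s33,s5,s7} — reject; 2/2 deletions ∈↓L.
'sb': N↓-sim [14, 9, 4] end={s28,s33,s5,s7} — reject; 2/2 deletions ∈↓L.
2 words, ⪯-incomp.

A = [bs, sb].


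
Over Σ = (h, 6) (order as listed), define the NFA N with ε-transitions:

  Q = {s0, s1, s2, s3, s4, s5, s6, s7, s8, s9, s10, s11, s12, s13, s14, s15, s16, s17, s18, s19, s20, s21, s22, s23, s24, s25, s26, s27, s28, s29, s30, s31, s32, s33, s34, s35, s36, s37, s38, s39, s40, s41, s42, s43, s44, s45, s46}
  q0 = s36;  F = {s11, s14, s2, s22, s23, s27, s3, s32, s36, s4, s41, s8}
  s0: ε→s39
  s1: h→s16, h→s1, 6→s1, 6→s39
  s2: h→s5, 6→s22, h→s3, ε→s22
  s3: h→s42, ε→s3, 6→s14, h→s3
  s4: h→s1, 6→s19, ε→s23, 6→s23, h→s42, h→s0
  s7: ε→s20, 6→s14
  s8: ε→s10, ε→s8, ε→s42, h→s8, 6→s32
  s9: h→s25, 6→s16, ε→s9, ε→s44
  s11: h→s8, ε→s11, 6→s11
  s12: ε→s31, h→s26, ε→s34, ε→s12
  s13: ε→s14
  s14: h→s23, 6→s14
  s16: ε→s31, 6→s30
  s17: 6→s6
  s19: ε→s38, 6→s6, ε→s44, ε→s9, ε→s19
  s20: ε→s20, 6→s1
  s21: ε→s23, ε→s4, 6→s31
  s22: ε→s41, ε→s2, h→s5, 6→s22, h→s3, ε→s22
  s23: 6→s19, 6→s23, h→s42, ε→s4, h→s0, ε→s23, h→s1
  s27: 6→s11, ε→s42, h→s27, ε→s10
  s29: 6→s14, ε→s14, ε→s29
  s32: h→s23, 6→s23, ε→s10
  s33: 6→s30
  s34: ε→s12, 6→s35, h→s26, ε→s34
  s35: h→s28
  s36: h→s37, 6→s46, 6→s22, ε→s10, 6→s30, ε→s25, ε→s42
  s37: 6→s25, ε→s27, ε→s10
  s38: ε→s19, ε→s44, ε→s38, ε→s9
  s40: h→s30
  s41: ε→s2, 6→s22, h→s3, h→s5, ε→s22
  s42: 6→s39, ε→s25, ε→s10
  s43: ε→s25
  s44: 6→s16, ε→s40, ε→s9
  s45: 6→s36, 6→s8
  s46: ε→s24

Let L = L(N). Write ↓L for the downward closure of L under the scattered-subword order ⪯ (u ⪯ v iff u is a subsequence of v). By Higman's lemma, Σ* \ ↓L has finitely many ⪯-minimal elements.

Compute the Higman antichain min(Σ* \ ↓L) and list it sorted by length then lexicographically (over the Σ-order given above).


min(Σ*\↓L) = [6h6hh, h6h66h].

|Q|=47, |F|=12, |δ|=112 (52 ε).
min D↑ (10 st, q0=0, F={9}): 0:h→1,6→2 1:h→1,6→3 2:h→4,6→2 3:h→5,6→3 4:h→4,6→6 5:h→5,6→7 6:h→8,6→6 7:h→8,6→8 8:h→9,6→8 9:h→9,6→9.
'6h6hh': N↓-sim [31, 28, 22, 19, 17, 9] end={s0,s1,s10,s16,s25,s30,s31,s39,s42} — reject; 5/5 single-dels accept.
'h6h66h': N↓-sim [31, 25, 21, 19, 18, 17, 9] end={s0,s1,s10,s16,s25,s30,s31,s39,s42} — reject; 6/6 deletions ∈↓L.
2 words, ⪯-incomp.


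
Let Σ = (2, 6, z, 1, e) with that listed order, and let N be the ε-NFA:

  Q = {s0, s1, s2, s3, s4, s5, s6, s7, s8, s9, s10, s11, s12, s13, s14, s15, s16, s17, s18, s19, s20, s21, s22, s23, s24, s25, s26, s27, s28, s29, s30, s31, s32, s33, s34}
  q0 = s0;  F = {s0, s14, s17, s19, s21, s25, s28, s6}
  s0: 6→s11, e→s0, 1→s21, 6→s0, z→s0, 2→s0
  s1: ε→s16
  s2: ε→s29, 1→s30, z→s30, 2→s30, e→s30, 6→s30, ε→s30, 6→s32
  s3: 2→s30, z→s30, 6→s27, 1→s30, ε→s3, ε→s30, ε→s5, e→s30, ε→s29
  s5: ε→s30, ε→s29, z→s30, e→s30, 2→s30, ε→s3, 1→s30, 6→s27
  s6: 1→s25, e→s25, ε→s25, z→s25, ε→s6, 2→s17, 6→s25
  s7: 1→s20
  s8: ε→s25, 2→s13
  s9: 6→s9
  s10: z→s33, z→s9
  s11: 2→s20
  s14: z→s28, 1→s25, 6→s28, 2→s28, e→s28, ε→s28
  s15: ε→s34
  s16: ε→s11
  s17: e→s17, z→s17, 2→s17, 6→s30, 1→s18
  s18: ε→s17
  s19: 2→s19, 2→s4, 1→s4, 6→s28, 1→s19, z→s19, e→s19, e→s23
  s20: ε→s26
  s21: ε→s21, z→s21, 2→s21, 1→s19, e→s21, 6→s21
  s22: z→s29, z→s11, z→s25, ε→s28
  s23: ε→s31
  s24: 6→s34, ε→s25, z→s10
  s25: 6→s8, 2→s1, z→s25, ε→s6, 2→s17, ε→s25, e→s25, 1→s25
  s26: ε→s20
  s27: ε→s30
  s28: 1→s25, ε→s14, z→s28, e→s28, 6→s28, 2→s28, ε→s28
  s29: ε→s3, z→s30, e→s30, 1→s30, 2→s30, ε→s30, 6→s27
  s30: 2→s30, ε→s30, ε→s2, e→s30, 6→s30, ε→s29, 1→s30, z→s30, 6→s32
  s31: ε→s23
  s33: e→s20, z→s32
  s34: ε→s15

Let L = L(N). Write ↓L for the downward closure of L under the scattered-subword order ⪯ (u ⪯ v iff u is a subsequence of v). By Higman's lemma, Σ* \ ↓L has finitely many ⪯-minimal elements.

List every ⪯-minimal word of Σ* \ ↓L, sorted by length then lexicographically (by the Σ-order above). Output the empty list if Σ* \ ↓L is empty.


min(Σ*\↓L) = [116126].

|Q|=35, |F|=8, |δ|=120 (35 ε).
min D↑ (7 st, q0=0, F={6}): 0:2→0,6→0,z→0,1→1,e→0 1:2→1,6→1,z→1,1→2,e→1 2:2→2,6→3,z→2,1→2,e→2 3:2→3,6→3,z→3,1→4,e→3 4:2→5,6→4,z→4,1→4,e→4 5:2→5,6→6,z→5,1→5,e→5 6:2→6,6→6,z→6,1→6,e→6 (ε-aug+det+¬).
'116126': N↓-sim [26, 25, 24, 20, 18, 15, 7] end={s2,s27,s29,s3,s30,s32,s5} — reject; 6/6 deletions ∈↓L.
1 obstructions.


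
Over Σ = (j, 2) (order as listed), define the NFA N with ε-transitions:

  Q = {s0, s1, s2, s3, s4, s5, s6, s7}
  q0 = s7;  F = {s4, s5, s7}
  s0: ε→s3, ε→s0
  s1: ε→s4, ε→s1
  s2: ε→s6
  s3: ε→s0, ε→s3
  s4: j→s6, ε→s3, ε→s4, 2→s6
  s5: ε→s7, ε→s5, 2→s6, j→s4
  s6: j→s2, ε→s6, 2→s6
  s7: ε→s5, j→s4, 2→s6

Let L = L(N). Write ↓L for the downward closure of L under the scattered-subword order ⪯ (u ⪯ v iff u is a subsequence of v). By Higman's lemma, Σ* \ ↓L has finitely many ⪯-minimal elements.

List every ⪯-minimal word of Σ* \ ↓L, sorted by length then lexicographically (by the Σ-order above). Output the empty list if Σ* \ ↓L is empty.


|Q|=8, |F|=3, |δ|=21 (13 ε).
min D↑ (3 st, q0=0, F={2}): 0:j→1,2→2 1:j→2,2→2 2:j→2,2→2 (ε-aug+det+¬).
'2': N↓-sim [7, 2] end={s2,s6} ∉↓L; 1/1 del acc.
'jj': N↓-sim [7, 5, 2] end={s2,s6} rej; 2/2 single-dels accept.
2 obstructions.

A = [2, jj].
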